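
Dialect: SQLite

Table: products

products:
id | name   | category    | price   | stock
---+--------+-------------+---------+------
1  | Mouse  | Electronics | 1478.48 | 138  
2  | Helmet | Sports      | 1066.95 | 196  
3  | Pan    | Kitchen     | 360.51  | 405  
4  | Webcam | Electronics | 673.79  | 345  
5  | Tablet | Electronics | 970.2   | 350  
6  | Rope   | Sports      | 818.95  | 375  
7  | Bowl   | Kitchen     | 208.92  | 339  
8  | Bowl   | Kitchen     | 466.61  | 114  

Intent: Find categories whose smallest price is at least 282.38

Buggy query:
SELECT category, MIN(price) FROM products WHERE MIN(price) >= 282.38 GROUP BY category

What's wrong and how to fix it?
Bug: Aggregates like MIN are computed per group after WHERE runs

Fix: Use HAVING for the per-group MIN condition

Corrected query:
SELECT category, MIN(price) FROM products GROUP BY category HAVING MIN(price) >= 282.38

Result:
category    | MIN(price)
------------+-----------
Electronics | 673.79    
Sports      | 818.95    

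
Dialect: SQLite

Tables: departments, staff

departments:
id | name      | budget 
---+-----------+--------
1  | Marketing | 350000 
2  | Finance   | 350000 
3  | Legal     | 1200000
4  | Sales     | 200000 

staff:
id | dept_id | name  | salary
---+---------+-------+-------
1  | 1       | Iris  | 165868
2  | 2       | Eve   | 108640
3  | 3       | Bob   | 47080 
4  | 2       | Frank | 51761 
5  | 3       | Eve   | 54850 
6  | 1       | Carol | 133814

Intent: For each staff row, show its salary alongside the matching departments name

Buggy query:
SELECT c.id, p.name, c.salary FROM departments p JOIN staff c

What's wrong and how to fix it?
Bug: JOIN with no ON clause produces a cartesian product; every staff row pairs with every departments row

Fix: Add ON c.dept_id = p.id to the JOIN

Corrected query:
SELECT c.id, p.name, c.salary FROM departments p JOIN staff c ON c.dept_id = p.id

Result:
id | name      | salary
---+-----------+-------
1  | Marketing | 165868
2  | Finance   | 108640
3  | Legal     | 47080 
4  | Finance   | 51761 
5  | Legal     | 54850 
6  | Marketing | 133814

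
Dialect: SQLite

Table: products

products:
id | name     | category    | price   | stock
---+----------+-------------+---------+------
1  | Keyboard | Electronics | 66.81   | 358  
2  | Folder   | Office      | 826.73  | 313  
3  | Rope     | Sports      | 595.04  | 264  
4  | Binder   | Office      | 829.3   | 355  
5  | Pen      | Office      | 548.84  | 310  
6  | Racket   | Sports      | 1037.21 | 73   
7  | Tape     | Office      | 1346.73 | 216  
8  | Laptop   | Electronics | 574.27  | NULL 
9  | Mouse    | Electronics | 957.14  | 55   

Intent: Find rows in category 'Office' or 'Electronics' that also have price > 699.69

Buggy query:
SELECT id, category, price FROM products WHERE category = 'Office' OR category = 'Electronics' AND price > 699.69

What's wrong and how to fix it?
Bug: Without parentheses, AND is evaluated before OR, so the price filter only applies to the 'Electronics' branch

Fix: Add parentheses around the OR so the AND applies to both alternatives

Corrected query:
SELECT id, category, price FROM products WHERE (category = 'Office' OR category = 'Electronics') AND price > 699.69

Result:
id | category    | price  
---+-------------+--------
2  | Office      | 826.73 
4  | Office      | 829.3  
7  | Office      | 1346.73
9  | Electronics | 957.14 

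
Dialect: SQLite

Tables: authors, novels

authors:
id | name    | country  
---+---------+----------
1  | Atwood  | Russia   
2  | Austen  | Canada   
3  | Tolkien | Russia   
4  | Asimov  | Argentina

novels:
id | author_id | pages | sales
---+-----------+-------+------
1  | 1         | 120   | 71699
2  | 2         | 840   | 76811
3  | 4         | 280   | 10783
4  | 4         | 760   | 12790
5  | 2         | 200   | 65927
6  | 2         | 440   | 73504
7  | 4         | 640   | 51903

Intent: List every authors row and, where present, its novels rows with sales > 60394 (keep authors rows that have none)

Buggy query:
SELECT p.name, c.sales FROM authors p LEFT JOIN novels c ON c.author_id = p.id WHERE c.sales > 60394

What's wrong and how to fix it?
Bug: A WHERE condition on the right-hand table after LEFT JOIN drops unmatched parents

Fix: Move the right-table condition into the ON clause so unmatched parents are kept

Corrected query:
SELECT p.name, c.sales FROM authors p LEFT JOIN novels c ON c.author_id = p.id AND c.sales > 60394

Result:
name    | sales
--------+------
Atwood  | 71699
Austen  | 65927
Austen  | 73504
Austen  | 76811
Tolkien | NULL 
Asimov  | NULL 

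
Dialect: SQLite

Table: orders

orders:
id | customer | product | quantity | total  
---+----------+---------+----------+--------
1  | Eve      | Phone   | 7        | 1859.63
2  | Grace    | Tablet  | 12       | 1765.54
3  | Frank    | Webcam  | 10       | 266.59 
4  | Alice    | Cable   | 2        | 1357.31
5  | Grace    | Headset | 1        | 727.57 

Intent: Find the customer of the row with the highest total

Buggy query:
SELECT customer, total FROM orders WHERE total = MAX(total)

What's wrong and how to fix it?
Bug: WHERE is evaluated per row; an aggregate over the whole table isn't defined there

Fix: Wrap MAX in a scalar subquery so WHERE compares against a single value

Corrected query:
SELECT customer, total FROM orders WHERE total = (SELECT MAX(total) FROM orders)

Result:
customer | total  
---------+--------
Eve      | 1859.63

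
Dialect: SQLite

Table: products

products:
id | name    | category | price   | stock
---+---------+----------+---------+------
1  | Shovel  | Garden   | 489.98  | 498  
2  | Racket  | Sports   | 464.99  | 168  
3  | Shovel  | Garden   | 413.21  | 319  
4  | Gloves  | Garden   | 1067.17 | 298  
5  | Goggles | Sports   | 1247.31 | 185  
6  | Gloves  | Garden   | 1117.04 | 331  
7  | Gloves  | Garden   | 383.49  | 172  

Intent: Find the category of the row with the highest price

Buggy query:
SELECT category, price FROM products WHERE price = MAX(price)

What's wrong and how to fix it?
Bug: WHERE is evaluated per row; an aggregate over the whole table isn't defined there

Fix: Wrap MAX in a scalar subquery so WHERE compares against a single value

Corrected query:
SELECT category, price FROM products WHERE price = (SELECT MAX(price) FROM products)

Result:
category | price  
---------+--------
Sports   | 1247.31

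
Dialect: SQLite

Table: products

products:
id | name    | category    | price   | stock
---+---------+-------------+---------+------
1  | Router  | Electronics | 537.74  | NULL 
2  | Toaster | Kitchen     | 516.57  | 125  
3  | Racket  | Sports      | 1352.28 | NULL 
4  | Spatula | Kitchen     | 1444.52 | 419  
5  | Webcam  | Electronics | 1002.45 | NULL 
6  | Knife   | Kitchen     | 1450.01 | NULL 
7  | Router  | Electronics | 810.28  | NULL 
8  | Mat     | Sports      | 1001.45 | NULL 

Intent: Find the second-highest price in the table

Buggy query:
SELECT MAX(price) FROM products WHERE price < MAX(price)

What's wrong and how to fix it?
Bug: MAX(price) on the right of the comparison is an aggregate-in-WHERE error

Fix: Put the inner MAX in a scalar subquery

Corrected query:
SELECT MAX(price) FROM products WHERE price < (SELECT MAX(price) FROM products)

Result:
MAX(price)
----------
1444.52   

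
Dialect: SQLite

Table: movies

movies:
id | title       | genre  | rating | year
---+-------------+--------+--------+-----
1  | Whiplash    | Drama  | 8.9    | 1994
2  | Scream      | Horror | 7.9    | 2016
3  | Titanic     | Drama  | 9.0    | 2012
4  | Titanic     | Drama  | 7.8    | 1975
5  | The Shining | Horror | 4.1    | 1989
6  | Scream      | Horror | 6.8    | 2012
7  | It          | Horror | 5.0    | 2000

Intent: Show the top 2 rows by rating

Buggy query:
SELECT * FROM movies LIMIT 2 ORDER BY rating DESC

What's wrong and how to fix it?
Bug: ORDER BY cannot follow LIMIT; LIMIT is the final clause

Fix: Sort with ORDER BY, then apply LIMIT

Corrected query:
SELECT * FROM movies ORDER BY rating DESC LIMIT 2

Result:
id | title    | genre | rating | year
---+----------+-------+--------+-----
3  | Titanic  | Drama | 9      | 2012
1  | Whiplash | Drama | 8.9    | 1994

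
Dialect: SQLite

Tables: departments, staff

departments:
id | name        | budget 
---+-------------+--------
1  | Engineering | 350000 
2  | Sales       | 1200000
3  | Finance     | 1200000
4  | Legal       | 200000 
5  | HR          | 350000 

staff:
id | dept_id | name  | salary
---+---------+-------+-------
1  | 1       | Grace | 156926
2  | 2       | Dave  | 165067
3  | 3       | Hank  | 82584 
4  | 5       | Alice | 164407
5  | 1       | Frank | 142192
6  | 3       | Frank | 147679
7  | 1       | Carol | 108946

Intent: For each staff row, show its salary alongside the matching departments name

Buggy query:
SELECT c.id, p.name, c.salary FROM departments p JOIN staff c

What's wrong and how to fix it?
Bug: JOIN with no ON clause produces a cartesian product; every staff row pairs with every departments row

Fix: Specify the join condition linking the foreign key to the parent id

Corrected query:
SELECT c.id, p.name, c.salary FROM departments p JOIN staff c ON c.dept_id = p.id

Result:
id | name        | salary
---+-------------+-------
1  | Engineering | 156926
2  | Sales       | 165067
3  | Finance     | 82584 
4  | HR          | 164407
5  | Engineering | 142192
6  | Finance     | 147679
7  | Engineering | 108946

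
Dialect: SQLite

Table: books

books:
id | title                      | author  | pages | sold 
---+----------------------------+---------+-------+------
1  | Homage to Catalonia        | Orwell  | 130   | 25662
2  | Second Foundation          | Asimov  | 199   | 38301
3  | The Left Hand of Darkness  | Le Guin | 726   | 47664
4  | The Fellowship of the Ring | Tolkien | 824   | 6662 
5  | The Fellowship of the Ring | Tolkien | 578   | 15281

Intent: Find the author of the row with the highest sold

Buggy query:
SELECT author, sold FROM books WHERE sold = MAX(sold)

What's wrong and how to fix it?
Bug: WHERE is evaluated per row; an aggregate over the whole table isn't defined there

Fix: Wrap MAX in a scalar subquery so WHERE compares against a single value

Corrected query:
SELECT author, sold FROM books WHERE sold = (SELECT MAX(sold) FROM books)

Result:
author  | sold 
--------+------
Le Guin | 47664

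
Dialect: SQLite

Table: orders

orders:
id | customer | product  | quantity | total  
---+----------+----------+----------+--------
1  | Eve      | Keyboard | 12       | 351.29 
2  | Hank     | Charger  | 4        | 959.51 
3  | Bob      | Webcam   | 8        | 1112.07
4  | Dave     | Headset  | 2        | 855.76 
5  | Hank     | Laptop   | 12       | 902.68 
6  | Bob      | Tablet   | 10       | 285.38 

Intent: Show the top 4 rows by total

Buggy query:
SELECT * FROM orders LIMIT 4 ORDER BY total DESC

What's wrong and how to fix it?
Bug: LIMIT must come after ORDER BY

Fix: Sort with ORDER BY, then apply LIMIT

Corrected query:
SELECT * FROM orders ORDER BY total DESC LIMIT 4

Result:
id | customer | product | quantity | total  
---+----------+---------+----------+--------
3  | Bob      | Webcam  | 8        | 1112.07
2  | Hank     | Charger | 4        | 959.51 
5  | Hank     | Laptop  | 12       | 902.68 
4  | Dave     | Headset | 2        | 855.76 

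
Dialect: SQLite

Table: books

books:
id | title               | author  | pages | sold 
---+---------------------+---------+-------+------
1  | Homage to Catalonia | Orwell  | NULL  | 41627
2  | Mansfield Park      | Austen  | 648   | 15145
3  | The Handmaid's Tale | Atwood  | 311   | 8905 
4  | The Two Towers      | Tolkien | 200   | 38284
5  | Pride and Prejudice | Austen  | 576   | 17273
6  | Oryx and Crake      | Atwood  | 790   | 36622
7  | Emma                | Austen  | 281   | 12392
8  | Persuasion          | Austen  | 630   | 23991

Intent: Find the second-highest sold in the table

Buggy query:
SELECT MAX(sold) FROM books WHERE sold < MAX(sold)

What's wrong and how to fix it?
Bug: MAX(sold) on the right of the comparison is an aggregate-in-WHERE error

Fix: Put the inner MAX in a scalar subquery

Corrected query:
SELECT MAX(sold) FROM books WHERE sold < (SELECT MAX(sold) FROM books)

Result:
MAX(sold)
---------
38284    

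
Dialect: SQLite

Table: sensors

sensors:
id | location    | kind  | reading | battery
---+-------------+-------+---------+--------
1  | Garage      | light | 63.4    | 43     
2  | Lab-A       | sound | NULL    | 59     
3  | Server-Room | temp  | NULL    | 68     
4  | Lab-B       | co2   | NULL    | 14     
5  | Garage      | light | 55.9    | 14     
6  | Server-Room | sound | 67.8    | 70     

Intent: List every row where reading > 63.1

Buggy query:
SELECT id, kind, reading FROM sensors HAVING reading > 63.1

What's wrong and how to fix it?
Bug: HAVING filters the output of aggregation, but this query has no GROUP BY and no aggregate functions, so SQLite rejects it (HAVING clause on a non-aggregate query); the condition here is per row

Fix: Use WHERE for row-level filtering

Corrected query:
SELECT id, kind, reading FROM sensors WHERE reading > 63.1

Result:
id | kind  | reading
---+-------+--------
1  | light | 63.4   
6  | sound | 67.8   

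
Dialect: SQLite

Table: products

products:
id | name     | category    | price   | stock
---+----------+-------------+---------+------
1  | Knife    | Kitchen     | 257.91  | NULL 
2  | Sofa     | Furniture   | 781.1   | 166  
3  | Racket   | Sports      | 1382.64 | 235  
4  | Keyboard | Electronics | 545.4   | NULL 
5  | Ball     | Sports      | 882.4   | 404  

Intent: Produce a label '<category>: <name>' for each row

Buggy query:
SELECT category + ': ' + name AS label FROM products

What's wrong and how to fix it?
Bug: SQLite uses || for string concatenation; + coerces text to numbers (yielding 0)

Fix: Use the || operator for string concatenation

Corrected query:
SELECT category || ': ' || name AS label FROM products

Result:
label                
---------------------
Kitchen: Knife       
Furniture: Sofa      
Sports: Racket       
Electronics: Keyboard
Sports: Ball         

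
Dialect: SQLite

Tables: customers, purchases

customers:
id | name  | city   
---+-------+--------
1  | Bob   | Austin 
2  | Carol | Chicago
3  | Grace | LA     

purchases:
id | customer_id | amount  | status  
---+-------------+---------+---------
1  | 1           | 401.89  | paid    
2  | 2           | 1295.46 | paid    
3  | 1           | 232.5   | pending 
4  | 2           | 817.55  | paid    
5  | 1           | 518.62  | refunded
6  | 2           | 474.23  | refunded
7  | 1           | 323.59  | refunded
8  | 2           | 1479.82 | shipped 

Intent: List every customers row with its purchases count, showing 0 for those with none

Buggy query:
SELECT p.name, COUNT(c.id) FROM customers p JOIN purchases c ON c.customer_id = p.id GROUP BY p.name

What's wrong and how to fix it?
Bug: An inner join excludes parents with zero children

Fix: Switch to LEFT JOIN to retain unmatched parent rows

Corrected query:
SELECT p.name, COUNT(c.id) FROM customers p LEFT JOIN purchases c ON c.customer_id = p.id GROUP BY p.name

Result:
name  | COUNT(c.id)
------+------------
Bob   | 4          
Carol | 4          
Grace | 0          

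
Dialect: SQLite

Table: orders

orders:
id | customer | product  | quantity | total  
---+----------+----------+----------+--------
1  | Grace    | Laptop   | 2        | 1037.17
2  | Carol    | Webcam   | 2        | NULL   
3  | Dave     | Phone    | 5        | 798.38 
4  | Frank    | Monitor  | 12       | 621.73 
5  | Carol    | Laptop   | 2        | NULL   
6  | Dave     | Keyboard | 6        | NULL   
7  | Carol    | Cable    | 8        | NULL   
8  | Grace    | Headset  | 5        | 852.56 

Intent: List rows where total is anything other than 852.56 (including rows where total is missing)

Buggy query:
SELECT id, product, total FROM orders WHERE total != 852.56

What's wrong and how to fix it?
Bug: 'total != 852.56' is unknown when total is NULL, so NULL rows are silently excluded

Fix: Handle NULL separately with IS NULL alongside the inequality

Corrected query:
SELECT id, product, total FROM orders WHERE total != 852.56 OR total IS NULL

Result:
id | product  | total  
---+----------+--------
1  | Laptop   | 1037.17
2  | Webcam   | NULL   
3  | Phone    | 798.38 
4  | Monitor  | 621.73 
5  | Laptop   | NULL   
6  | Keyboard | NULL   
7  | Cable    | NULL   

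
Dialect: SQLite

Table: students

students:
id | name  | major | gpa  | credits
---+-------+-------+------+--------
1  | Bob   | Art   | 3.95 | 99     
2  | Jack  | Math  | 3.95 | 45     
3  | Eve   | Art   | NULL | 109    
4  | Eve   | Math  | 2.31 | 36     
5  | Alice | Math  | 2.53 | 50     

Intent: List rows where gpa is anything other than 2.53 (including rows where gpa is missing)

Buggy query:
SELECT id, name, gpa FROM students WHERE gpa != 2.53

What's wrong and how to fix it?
Bug: 'gpa != 2.53' is unknown when gpa is NULL, so NULL rows are silently excluded

Fix: Handle NULL separately with IS NULL alongside the inequality

Corrected query:
SELECT id, name, gpa FROM students WHERE gpa != 2.53 OR gpa IS NULL

Result:
id | name | gpa 
---+------+-----
1  | Bob  | 3.95
2  | Jack | 3.95
3  | Eve  | NULL
4  | Eve  | 2.31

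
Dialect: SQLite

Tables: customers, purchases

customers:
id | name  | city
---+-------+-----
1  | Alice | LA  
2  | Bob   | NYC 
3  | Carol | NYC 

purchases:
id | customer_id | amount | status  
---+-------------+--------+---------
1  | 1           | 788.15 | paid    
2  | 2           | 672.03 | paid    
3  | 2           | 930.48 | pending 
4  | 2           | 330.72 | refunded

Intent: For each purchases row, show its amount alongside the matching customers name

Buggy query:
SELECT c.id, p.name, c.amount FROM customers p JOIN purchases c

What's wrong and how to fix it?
Bug: JOIN with no ON clause produces a cartesian product; every purchases row pairs with every customers row

Fix: Add ON c.customer_id = p.id to the JOIN

Corrected query:
SELECT c.id, p.name, c.amount FROM customers p JOIN purchases c ON c.customer_id = p.id

Result:
id | name  | amount
---+-------+-------
1  | Alice | 788.15
2  | Bob   | 672.03
3  | Bob   | 930.48
4  | Bob   | 330.72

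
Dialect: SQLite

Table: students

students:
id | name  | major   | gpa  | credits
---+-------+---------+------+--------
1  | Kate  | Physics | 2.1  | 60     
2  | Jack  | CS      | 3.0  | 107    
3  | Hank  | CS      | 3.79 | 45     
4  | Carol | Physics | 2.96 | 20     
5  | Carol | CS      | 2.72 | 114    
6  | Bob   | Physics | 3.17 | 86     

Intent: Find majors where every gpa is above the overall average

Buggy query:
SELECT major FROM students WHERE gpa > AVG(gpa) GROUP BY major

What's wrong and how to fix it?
Bug: AVG() is an aggregate; it can't sit directly in WHERE

Fix: Use a subquery for AVG and a HAVING MIN(...) filter so the condition holds for every row in the group

Corrected query:
SELECT major FROM students GROUP BY major HAVING MIN(gpa) > (SELECT AVG(gpa) FROM students)

Result:
(no rows)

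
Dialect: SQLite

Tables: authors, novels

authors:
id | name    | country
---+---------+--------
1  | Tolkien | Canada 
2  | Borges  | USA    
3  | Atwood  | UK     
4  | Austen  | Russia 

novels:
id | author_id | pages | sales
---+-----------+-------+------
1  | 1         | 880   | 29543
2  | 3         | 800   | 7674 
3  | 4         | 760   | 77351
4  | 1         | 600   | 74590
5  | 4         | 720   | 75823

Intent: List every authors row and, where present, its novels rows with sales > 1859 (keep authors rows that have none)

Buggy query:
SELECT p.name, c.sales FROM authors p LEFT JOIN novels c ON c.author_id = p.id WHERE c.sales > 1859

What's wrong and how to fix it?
Bug: A WHERE condition on the right-hand table after LEFT JOIN drops unmatched parents

Fix: Put 'c.sales > 1859' in the JOIN's ON clause instead of WHERE

Corrected query:
SELECT p.name, c.sales FROM authors p LEFT JOIN novels c ON c.author_id = p.id AND c.sales > 1859

Result:
name    | sales
--------+------
Tolkien | 29543
Tolkien | 74590
Borges  | NULL 
Atwood  | 7674 
Austen  | 75823
Austen  | 77351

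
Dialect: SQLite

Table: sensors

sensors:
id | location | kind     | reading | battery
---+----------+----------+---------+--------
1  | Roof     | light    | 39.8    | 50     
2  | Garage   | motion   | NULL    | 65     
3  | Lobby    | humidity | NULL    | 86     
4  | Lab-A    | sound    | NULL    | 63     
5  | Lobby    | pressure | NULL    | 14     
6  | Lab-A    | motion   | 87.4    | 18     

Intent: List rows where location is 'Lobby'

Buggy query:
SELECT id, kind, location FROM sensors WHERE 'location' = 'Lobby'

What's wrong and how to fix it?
Bug: 'location' in single quotes is a string literal, not the column; the comparison is literal-vs-literal and never true

Fix: Reference the column as location without single quotes

Corrected query:
SELECT id, kind, location FROM sensors WHERE location = 'Lobby'

Result:
id | kind     | location
---+----------+---------
3  | humidity | Lobby   
5  | pressure | Lobby   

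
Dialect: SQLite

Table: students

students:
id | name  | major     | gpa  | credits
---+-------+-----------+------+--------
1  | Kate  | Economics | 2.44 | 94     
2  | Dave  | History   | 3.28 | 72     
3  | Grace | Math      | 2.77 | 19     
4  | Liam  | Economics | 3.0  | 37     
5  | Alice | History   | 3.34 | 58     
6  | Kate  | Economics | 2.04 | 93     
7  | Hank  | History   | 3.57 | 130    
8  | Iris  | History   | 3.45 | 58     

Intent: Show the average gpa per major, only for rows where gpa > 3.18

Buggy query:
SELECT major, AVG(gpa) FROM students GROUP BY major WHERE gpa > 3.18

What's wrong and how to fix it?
Bug: WHERE cannot follow GROUP BY

Fix: Place WHERE between FROM and GROUP BY

Corrected query:
SELECT major, AVG(gpa) FROM students WHERE gpa > 3.18 GROUP BY major

Result:
major   | AVG(gpa)
--------+---------
History | 3.41    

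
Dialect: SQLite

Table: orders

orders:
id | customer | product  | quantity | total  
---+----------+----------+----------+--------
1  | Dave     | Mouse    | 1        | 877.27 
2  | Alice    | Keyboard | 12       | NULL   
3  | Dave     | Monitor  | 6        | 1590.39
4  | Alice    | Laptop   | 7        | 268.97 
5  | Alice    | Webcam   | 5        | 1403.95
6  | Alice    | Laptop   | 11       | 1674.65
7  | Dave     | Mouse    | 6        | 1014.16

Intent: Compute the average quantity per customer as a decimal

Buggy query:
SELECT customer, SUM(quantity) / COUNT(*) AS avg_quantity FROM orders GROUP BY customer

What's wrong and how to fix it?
Bug: Both operands are integers, so '/' performs integer division and truncates

Fix: Multiply by 1.0 (or CAST to REAL) to force floating-point division

Corrected query:
SELECT customer, SUM(quantity) * 1.0 / COUNT(*) AS avg_quantity FROM orders GROUP BY customer

Result:
customer | avg_quantity
---------+-------------
Alice    | 8.75        
Dave     | 4.333333    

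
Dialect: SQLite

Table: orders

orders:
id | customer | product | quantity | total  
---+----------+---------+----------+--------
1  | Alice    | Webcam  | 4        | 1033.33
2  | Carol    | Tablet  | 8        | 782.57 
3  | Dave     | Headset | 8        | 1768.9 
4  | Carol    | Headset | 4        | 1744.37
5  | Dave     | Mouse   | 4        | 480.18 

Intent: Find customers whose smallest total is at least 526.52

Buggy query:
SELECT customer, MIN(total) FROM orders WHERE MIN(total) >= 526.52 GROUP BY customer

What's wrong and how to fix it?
Bug: MIN() in WHERE is a misuse of aggregate

Fix: Replace WHERE with HAVING after the GROUP BY

Corrected query:
SELECT customer, MIN(total) FROM orders GROUP BY customer HAVING MIN(total) >= 526.52

Result:
customer | MIN(total)
---------+-----------
Alice    | 1033.33   
Carol    | 782.57    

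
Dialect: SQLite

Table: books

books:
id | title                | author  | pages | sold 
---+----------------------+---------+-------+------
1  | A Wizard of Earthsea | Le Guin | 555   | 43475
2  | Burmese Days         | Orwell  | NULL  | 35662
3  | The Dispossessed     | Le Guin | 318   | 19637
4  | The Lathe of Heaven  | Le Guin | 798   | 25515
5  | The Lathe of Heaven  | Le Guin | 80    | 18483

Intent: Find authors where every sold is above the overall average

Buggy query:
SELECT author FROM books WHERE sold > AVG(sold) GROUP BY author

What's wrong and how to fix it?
Bug: WHERE evaluates per row before aggregation, so AVG() is unavailable

Fix: Use a subquery for AVG and a HAVING MIN(...) filter so the condition holds for every row in the group

Corrected query:
SELECT author FROM books GROUP BY author HAVING MIN(sold) > (SELECT AVG(sold) FROM books)

Result:
author
------
Orwell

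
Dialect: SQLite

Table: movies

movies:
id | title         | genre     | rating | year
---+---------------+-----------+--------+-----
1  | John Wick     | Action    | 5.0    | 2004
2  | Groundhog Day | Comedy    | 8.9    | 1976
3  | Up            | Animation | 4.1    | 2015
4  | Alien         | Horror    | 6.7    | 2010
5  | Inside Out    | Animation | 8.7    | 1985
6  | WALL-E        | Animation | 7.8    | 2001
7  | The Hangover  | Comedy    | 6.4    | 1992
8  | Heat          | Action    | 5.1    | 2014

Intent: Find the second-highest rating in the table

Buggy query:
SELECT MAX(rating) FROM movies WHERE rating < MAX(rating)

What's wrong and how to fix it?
Bug: The inner MAX is an aggregate inside WHERE, which is not allowed

Fix: Put the inner MAX in a scalar subquery

Corrected query:
SELECT MAX(rating) FROM movies WHERE rating < (SELECT MAX(rating) FROM movies)

Result:
MAX(rating)
-----------
8.7        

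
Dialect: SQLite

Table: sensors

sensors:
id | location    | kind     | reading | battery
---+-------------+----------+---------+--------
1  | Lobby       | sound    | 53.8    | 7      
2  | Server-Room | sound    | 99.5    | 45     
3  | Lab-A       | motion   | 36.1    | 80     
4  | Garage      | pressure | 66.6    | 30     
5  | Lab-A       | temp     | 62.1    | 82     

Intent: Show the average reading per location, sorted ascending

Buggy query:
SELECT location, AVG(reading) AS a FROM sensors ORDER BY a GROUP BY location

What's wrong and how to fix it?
Bug: GROUP BY must precede ORDER BY

Fix: Reorder: SELECT … FROM … GROUP BY … ORDER BY …

Corrected query:
SELECT location, AVG(reading) AS a FROM sensors GROUP BY location ORDER BY a

Result:
location    | a   
------------+-----
Lab-A       | 49.1
Lobby       | 53.8
Garage      | 66.6
Server-Room | 99.5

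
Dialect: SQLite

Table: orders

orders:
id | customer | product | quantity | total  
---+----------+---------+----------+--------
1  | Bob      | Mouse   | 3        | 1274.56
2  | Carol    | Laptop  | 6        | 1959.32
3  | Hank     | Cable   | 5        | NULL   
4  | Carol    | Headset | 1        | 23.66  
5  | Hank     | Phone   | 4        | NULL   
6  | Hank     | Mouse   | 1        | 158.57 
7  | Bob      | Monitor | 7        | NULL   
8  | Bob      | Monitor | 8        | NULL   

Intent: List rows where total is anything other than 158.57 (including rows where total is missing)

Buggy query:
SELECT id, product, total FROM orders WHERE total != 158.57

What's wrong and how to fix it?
Bug: 'total != 158.57' is unknown when total is NULL, so NULL rows are silently excluded

Fix: Handle NULL separately with IS NULL alongside the inequality

Corrected query:
SELECT id, product, total FROM orders WHERE total != 158.57 OR total IS NULL

Result:
id | product | total  
---+---------+--------
1  | Mouse   | 1274.56
2  | Laptop  | 1959.32
3  | Cable   | NULL   
4  | Headset | 23.66  
5  | Phone   | NULL   
7  | Monitor | NULL   
8  | Monitor | NULL   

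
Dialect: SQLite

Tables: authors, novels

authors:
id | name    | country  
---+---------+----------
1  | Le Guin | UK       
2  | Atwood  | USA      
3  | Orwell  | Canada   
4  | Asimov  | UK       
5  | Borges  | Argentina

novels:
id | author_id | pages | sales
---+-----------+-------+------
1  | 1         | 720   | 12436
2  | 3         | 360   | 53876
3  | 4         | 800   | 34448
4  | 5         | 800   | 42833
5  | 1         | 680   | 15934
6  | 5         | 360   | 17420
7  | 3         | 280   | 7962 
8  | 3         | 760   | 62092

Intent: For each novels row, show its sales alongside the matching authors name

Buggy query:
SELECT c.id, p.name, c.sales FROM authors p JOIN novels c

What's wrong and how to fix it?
Bug: JOIN with no ON clause produces a cartesian product; every novels row pairs with every authors row

Fix: Specify the join condition linking the foreign key to the parent id

Corrected query:
SELECT c.id, p.name, c.sales FROM authors p JOIN novels c ON c.author_id = p.id

Result:
id | name    | sales
---+---------+------
1  | Le Guin | 12436
2  | Orwell  | 53876
3  | Asimov  | 34448
4  | Borges  | 42833
5  | Le Guin | 15934
6  | Borges  | 17420
7  | Orwell  | 7962 
8  | Orwell  | 62092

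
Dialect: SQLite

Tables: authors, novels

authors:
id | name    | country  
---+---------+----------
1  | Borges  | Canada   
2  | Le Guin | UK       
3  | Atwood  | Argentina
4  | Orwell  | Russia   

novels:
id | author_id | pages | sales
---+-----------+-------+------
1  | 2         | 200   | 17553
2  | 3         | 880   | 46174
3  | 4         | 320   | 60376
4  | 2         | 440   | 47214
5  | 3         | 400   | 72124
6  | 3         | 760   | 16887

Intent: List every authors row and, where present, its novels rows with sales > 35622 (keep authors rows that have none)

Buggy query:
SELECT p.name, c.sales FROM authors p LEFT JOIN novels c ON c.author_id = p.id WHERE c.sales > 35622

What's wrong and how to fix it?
Bug: A WHERE condition on the right-hand table after LEFT JOIN drops unmatched parents

Fix: Put 'c.sales > 35622' in the JOIN's ON clause instead of WHERE

Corrected query:
SELECT p.name, c.sales FROM authors p LEFT JOIN novels c ON c.author_id = p.id AND c.sales > 35622

Result:
name    | sales
--------+------
Borges  | NULL 
Le Guin | 47214
Atwood  | 46174
Atwood  | 72124
Orwell  | 60376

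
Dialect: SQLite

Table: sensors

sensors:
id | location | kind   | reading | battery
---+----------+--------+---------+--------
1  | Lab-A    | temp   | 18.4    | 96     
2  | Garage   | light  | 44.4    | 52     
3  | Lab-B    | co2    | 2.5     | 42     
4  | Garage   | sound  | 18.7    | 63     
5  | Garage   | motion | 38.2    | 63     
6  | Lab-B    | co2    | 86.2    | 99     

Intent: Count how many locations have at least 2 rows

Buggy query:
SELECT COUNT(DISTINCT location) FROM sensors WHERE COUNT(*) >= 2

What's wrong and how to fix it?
Bug: WHERE filters individual rows, not groups, so a group-level COUNT is invalid there

Fix: Group first with HAVING COUNT(*) >= 2, then COUNT the resulting groups

Corrected query:
SELECT COUNT(*) FROM (SELECT location FROM sensors GROUP BY location HAVING COUNT(*) >= 2)

Result:
COUNT(*)
--------
2       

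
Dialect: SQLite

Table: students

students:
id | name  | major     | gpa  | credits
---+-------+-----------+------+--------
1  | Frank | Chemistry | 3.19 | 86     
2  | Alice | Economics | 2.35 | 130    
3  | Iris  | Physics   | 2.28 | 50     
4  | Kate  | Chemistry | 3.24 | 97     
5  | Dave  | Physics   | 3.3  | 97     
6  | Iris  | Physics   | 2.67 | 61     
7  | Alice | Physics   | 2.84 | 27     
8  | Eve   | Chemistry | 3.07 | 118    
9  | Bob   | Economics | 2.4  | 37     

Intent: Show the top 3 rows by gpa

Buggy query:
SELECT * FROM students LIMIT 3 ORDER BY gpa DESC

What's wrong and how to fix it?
Bug: ORDER BY cannot follow LIMIT; LIMIT is the final clause

Fix: Sort with ORDER BY, then apply LIMIT

Corrected query:
SELECT * FROM students ORDER BY gpa DESC LIMIT 3

Result:
id | name  | major     | gpa  | credits
---+-------+-----------+------+--------
5  | Dave  | Physics   | 3.3  | 97     
4  | Kate  | Chemistry | 3.24 | 97     
1  | Frank | Chemistry | 3.19 | 86     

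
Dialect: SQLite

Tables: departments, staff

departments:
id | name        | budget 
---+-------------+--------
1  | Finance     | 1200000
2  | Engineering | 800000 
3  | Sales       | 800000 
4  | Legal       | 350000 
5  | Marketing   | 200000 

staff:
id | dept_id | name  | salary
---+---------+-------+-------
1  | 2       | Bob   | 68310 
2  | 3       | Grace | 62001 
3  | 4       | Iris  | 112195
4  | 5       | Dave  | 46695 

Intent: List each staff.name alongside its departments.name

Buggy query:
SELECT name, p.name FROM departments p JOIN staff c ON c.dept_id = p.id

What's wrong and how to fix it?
Bug: Both tables have a 'name' column; the unqualified reference is ambiguous

Fix: Qualify the column with its table alias (c.name)

Corrected query:
SELECT c.name, p.name FROM departments p JOIN staff c ON c.dept_id = p.id

Result:
name  | name       
------+------------
Bob   | Engineering
Grace | Sales      
Iris  | Legal      
Dave  | Marketing  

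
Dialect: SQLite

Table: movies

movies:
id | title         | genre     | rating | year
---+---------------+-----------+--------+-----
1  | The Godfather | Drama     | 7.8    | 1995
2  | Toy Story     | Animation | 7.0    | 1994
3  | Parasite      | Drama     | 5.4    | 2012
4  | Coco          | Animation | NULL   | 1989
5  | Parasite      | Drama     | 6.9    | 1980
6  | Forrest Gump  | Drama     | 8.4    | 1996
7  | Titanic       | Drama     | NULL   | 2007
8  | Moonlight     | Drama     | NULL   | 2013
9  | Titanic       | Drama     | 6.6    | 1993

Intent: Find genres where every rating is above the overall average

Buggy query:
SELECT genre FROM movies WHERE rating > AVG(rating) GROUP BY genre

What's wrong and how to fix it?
Bug: AVG() is an aggregate; it can't sit directly in WHERE

Fix: Use a subquery for AVG and a HAVING MIN(...) filter so the condition holds for every row in the group

Corrected query:
SELECT genre FROM movies GROUP BY genre HAVING MIN(rating) > (SELECT AVG(rating) FROM movies)

Result:
(no rows)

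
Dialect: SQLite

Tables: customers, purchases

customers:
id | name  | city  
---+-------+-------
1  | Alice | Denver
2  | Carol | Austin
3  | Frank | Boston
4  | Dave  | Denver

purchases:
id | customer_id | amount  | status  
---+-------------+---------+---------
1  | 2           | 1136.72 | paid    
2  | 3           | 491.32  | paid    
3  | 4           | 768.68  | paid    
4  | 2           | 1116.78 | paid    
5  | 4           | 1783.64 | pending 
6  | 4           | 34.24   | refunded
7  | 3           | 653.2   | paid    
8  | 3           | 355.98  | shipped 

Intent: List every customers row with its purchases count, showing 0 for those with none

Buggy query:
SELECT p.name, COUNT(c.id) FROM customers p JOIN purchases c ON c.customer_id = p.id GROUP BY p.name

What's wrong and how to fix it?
Bug: An inner join excludes parents with zero children

Fix: Use LEFT JOIN so parents without children still appear (COUNT(c.id) gives 0)

Corrected query:
SELECT p.name, COUNT(c.id) FROM customers p LEFT JOIN purchases c ON c.customer_id = p.id GROUP BY p.name

Result:
name  | COUNT(c.id)
------+------------
Alice | 0          
Carol | 2          
Dave  | 3          
Frank | 3          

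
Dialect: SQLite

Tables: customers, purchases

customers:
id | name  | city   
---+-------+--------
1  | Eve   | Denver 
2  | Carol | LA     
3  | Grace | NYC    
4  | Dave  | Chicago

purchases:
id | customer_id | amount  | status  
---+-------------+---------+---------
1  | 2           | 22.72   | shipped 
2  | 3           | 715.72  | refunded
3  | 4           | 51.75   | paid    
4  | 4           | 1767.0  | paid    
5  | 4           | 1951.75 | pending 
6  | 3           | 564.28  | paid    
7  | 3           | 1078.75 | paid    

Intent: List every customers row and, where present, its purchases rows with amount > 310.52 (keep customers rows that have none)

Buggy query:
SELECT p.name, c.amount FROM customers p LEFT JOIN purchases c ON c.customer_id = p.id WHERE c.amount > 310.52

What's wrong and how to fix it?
Bug: Filtering c.amount in WHERE discards the NULL rows produced by LEFT JOIN, turning it into an inner join

Fix: Put 'c.amount > 310.52' in the JOIN's ON clause instead of WHERE

Corrected query:
SELECT p.name, c.amount FROM customers p LEFT JOIN purchases c ON c.customer_id = p.id AND c.amount > 310.52

Result:
name  | amount 
------+--------
Eve   | NULL   
Carol | NULL   
Grace | 564.28 
Grace | 715.72 
Grace | 1078.75
Dave  | 1767   
Dave  | 1951.75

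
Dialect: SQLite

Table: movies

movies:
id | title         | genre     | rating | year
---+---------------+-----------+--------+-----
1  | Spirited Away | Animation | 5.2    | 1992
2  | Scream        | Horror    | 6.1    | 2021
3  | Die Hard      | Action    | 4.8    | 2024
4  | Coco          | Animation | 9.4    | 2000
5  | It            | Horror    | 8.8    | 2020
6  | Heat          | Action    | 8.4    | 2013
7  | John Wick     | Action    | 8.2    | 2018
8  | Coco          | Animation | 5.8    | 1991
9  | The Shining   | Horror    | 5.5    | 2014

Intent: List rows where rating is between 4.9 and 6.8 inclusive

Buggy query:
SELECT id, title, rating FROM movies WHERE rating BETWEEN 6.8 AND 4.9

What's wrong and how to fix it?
Bug: BETWEEN expects the lower bound first; with 6.8 AND 4.9 the range is empty

Fix: Write BETWEEN 4.9 AND 6.8

Corrected query:
SELECT id, title, rating FROM movies WHERE rating BETWEEN 4.9 AND 6.8

Result:
id | title         | rating
---+---------------+-------
1  | Spirited Away | 5.2   
2  | Scream        | 6.1   
8  | Coco          | 5.8   
9  | The Shining   | 5.5   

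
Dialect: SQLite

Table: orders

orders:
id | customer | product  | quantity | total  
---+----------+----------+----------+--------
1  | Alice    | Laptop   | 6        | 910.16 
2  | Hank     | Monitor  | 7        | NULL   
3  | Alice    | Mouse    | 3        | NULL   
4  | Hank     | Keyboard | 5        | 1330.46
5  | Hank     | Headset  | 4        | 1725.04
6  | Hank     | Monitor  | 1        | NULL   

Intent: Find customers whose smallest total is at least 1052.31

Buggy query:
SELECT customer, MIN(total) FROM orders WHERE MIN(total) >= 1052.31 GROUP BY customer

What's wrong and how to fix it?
Bug: Aggregates like MIN are computed per group after WHERE runs

Fix: Use HAVING for the per-group MIN condition

Corrected query:
SELECT customer, MIN(total) FROM orders GROUP BY customer HAVING MIN(total) >= 1052.31

Result:
customer | MIN(total)
---------+-----------
Hank     | 1330.46   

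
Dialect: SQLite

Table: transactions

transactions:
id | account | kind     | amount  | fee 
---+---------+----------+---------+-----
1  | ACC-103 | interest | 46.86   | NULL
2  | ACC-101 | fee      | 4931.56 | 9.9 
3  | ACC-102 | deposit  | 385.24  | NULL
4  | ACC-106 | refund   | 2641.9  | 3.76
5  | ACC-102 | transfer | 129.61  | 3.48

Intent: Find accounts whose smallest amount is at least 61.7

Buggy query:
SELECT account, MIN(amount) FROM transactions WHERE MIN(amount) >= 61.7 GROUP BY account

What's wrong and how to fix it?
Bug: Aggregates like MIN are computed per group after WHERE runs

Fix: Replace WHERE with HAVING after the GROUP BY

Corrected query:
SELECT account, MIN(amount) FROM transactions GROUP BY account HAVING MIN(amount) >= 61.7

Result:
account | MIN(amount)
--------+------------
ACC-101 | 4931.56    
ACC-102 | 129.61     
ACC-106 | 2641.9     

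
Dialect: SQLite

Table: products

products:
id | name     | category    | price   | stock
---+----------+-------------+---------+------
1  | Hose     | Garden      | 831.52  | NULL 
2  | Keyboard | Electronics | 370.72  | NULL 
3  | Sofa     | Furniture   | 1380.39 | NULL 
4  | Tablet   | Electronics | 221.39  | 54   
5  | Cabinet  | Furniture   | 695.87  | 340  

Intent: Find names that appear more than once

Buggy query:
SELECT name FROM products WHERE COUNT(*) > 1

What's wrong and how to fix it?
Bug: COUNT(*) is an aggregate and cannot be used in WHERE

Fix: Group first, then use HAVING for the count condition

Corrected query:
SELECT name FROM products GROUP BY name HAVING COUNT(*) > 1

Result:
(no rows)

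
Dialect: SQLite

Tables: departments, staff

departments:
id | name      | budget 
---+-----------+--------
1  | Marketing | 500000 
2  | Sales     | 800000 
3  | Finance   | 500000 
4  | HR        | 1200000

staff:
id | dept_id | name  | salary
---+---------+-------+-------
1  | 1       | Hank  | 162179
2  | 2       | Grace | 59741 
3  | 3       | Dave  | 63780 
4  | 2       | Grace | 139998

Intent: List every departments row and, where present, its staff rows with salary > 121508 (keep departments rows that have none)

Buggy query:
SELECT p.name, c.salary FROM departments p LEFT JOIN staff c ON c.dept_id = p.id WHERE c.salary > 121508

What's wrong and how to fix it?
Bug: Filtering c.salary in WHERE discards the NULL rows produced by LEFT JOIN, turning it into an inner join

Fix: Put 'c.salary > 121508' in the JOIN's ON clause instead of WHERE

Corrected query:
SELECT p.name, c.salary FROM departments p LEFT JOIN staff c ON c.dept_id = p.id AND c.salary > 121508

Result:
name      | salary
----------+-------
Marketing | 162179
Sales     | 139998
Finance   | NULL  
HR        | NULL  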